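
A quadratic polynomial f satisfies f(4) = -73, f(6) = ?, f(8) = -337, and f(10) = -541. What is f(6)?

The 3 known points determine the degree-2 polynomial uniquely.
Write f(n) = an^2 + bn + c. Substituting each data point gives a linear system:
  16a + 4b + c = -73
  64a + 8b + c = -337
  100a + 10b + c = -541
Solving the system yields a = -6, b = 6, c = -1.
So f(n) = -6n² + 6n - 1.
Then f(6) = -181.

-181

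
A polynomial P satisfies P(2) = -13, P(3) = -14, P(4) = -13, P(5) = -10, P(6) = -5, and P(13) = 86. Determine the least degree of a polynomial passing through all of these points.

2

Divided differences on the nodes 2, 3, 4, 5, 6, 13:
  order 0: -13  -14  -13  -10  -5  86
  order 1: -1  1  3  5  13
  order 2: 1  1  1  1
  order 3: 0  0  0
  order 4: 0  0
  order 5: 0
The order-2 divided differences are all 1 (nonzero) and every higher order vanishes, so the data lies on a polynomial of degree exactly 2.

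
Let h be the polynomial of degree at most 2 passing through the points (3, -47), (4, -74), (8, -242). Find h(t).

Using the Lagrange interpolation formula with nodes 3, 4, 8:
  L_0(t) = (t - 4)(t - 8) / 5
  L_1(t) = (t - 3)(t - 8) / -4
  L_2(t) = (t - 3)(t - 4) / 20
Then h(t) = -47·L_0(t) - 74·L_1(t) - 242·L_2(t).
Expanding and collecting terms gives h(t) = -3t² - 6t - 2.
Check: h(3) = -47. ✓

h(t) = -3t^2 - 6t - 2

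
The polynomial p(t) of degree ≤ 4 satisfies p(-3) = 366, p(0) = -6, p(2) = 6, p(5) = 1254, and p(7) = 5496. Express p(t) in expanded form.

p(t) = 3t^4 - 5t^3 + 2t - 6

Write p(t) = at^4 + bt^3 + ct^2 + dt + e. Substituting each data point gives a linear system:
  81a - 27b + 9c - 3d + e = 366
  e = -6
  16a + 8b + 4c + 2d + e = 6
  625a + 125b + 25c + 5d + e = 1254
  2401a + 343b + 49c + 7d + e = 5496
Solving the system yields a = 3, b = -5, c = 0, d = 2, e = -6.
So p(t) = 3t^4 - 5t^3 + 2t - 6.
Check: p(0) = -6. ✓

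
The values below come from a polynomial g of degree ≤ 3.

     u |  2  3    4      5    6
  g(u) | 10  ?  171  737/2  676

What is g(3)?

The 4 known points determine the degree-3 polynomial uniquely.
Write g(u) = au^3 + bu^2 + cu + d. Substituting each data point gives a linear system:
  8a + 4b + 2c + d = 10
  64a + 16b + 4c + d = 171
  125a + 25b + 5c + d = 737/2
  216a + 36b + 6c + d = 676
Solving the system yields a = 4, b = -5, c = -3/2, d = 1.
So g(u) = 4u^3 - 5u^2 - (3/2)u + 1.
Then g(3) = 119/2.

119/2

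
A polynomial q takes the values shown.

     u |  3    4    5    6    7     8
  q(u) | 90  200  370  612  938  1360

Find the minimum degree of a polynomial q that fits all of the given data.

3

Forward differences of the values at u = 3, 4, 5, 6, 7, 8:
  q  : 90  200  370  612  938  1360
  Δ  : 110  170  242  326  422
  Δ^2: 60  72  84  96
  Δ^3: 12  12  12
  Δ^4: 0  0
  Δ^5: 0
The third differences are constant (12) and nonzero, while all higher differences vanish, so the minimal degree is 3.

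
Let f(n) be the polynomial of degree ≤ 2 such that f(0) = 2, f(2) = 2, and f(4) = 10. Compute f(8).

50

Write f(n) = an^2 + bn + c. Substituting each data point gives a linear system:
  c = 2
  4a + 2b + c = 2
  16a + 4b + c = 10
Solving the system yields a = 1, b = -2, c = 2.
So f(n) = n^2 - 2n + 2.
Then f(8) = 50.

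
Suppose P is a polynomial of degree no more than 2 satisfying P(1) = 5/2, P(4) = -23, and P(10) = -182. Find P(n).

Write P(n) = an^2 + bn + c. Substituting each data point gives a linear system:
  a + b + c = 5/2
  16a + 4b + c = -23
  100a + 10b + c = -182
Solving the system yields a = -2, b = 3/2, c = 3.
So P(n) = -2n^2 + (3/2)n + 3.
Check: P(4) = -23. ✓

P(n) = -2n^2 + (3/2)n + 3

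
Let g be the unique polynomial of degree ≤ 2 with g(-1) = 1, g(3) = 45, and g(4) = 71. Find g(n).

Write g(n) = an^2 + bn + c. Substituting each data point gives a linear system:
  a - b + c = 1
  9a + 3b + c = 45
  16a + 4b + c = 71
Solving the system yields a = 3, b = 5, c = 3.
So g(n) = 3n^2 + 5n + 3.
Check: g(-1) = 1. ✓

g(n) = 3n^2 + 5n + 3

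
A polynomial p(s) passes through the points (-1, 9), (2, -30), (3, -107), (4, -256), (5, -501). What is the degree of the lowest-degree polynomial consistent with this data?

3

Divided differences on the nodes -1, 2, 3, 4, 5:
  order 0: 9  -30  -107  -256  -501
  order 1: -13  -77  -149  -245
  order 2: -16  -36  -48
  order 3: -4  -4
  order 4: 0
The order-3 divided differences are all -4 (nonzero) and every higher order vanishes, so the data lies on a polynomial of degree exactly 3.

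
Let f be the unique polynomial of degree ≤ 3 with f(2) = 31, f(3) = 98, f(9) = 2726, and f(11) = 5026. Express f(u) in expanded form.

Write f(u) = au^3 + bu^2 + cu + d. Substituting each data point gives a linear system:
  8a + 4b + 2c + d = 31
  27a + 9b + 3c + d = 98
  729a + 81b + 9c + d = 2726
  1331a + 121b + 11c + d = 5026
Solving the system yields a = 4, b = -3, c = 6, d = -1.
So f(u) = 4u^3 - 3u^2 + 6u - 1.
Check: f(11) = 5026. ✓

f(u) = 4u^3 - 3u^2 + 6u - 1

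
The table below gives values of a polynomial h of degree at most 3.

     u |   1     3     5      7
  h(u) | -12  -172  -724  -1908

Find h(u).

Using the Lagrange interpolation formula with nodes 1, 3, 5, 7:
  L_0(u) = (u - 3)(u - 5)(u - 7) / -48
  L_1(u) = (u - 1)(u - 5)(u - 7) / 16
  L_2(u) = (u - 1)(u - 3)(u - 7) / -16
  L_3(u) = (u - 1)(u - 3)(u - 5) / 48
Then h(u) = -12·L_0(u) - 172·L_1(u) - 724·L_2(u) - 1908·L_3(u).
Expanding and collecting terms gives h(u) = -5u^3 - 4u^2 + u - 4.
Check: h(5) = -724. ✓

h(u) = -5u^3 - 4u^2 + u - 4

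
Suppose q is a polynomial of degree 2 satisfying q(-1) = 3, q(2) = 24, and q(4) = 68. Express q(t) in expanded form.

Using the Lagrange interpolation formula with nodes -1, 2, 4:
  L_0(t) = (t - 2)(t - 4) / 15
  L_1(t) = (t + 1)(t - 4) / -6
  L_2(t) = (t + 1)(t - 2) / 10
Then q(t) = 3·L_0(t) + 24·L_1(t) + 68·L_2(t).
Expanding and collecting terms gives q(t) = 3t^2 + 4t + 4.
Check: q(4) = 68. ✓

q(t) = 3t^2 + 4t + 4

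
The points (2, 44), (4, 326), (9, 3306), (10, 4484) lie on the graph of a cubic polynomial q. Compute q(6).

Using the Lagrange interpolation formula with nodes 2, 4, 9, 10:
  L_0(u) = (u - 4)(u - 9)(u - 10) / -112
  L_1(u) = (u - 2)(u - 9)(u - 10) / 60
  L_2(u) = (u - 2)(u - 4)(u - 10) / -35
  L_3(u) = (u - 2)(u - 4)(u - 9) / 48
Then q(u) = 44·L_0(u) + 326·L_1(u) + 3306·L_2(u) + 4484·L_3(u).
Expanding and collecting terms gives q(u) = 4u^3 + 5u^2 - u - 6.
Evaluating at u = 6: q(6) = 1032.

1032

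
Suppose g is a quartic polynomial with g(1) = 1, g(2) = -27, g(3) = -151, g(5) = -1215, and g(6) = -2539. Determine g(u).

Write g(u) = au^4 + bu^3 + cu^2 + du + e. Substituting each data point gives a linear system:
  a + b + c + d + e = 1
  16a + 8b + 4c + 2d + e = -27
  81a + 27b + 9c + 3d + e = -151
  625a + 125b + 25c + 5d + e = -1215
  1296a + 216b + 36c + 6d + e = -2539
Solving the system yields a = -2, b = 0, c = 2, d = -4, e = 5.
So g(u) = -2u⁴ + 2u² - 4u + 5.
Check: g(5) = -1215. ✓

g(u) = -2u^4 + 2u^2 - 4u + 5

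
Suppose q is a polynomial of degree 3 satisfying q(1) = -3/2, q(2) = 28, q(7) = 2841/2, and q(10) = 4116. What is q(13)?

17997/2

Write q(u) = au^3 + bu^2 + cu + d. Substituting each data point gives a linear system:
  a + b + c + d = -3/2
  8a + 4b + 2c + d = 28
  343a + 49b + 7c + d = 2841/2
  1000a + 100b + 10c + d = 4116
Solving the system yields a = 4, b = 3/2, c = -3, d = -4.
So q(u) = 4u^3 + (3/2)u^2 - 3u - 4.
Then q(13) = 17997/2.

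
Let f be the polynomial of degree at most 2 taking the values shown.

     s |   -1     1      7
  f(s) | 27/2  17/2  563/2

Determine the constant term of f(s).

5

Write f(s) = as^2 + bs + c. Substituting each data point gives a linear system:
  a - b + c = 27/2
  a + b + c = 17/2
  49a + 7b + c = 563/2
Solving the system yields a = 6, b = -5/2, c = 5.
So f(s) = 6s^2 - (5/2)s + 5.
The constant term is 5.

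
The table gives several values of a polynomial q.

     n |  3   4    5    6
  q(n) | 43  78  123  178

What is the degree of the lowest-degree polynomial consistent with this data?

Forward differences of the values at n = 3, 4, 5, 6:
  q  : 43  78  123  178
  Δ  : 35  45  55
  Δ^2: 10  10
  Δ^3: 0
The second differences are constant (10) and nonzero, while all higher differences vanish, so the minimal degree is 2.

2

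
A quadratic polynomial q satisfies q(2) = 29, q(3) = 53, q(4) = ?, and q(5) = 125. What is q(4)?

The 3 known points determine the degree-2 polynomial uniquely.
Write q(u) = au^2 + bu + c. Substituting each data point gives a linear system:
  4a + 2b + c = 29
  9a + 3b + c = 53
  25a + 5b + c = 125
Solving the system yields a = 4, b = 4, c = 5.
So q(u) = 4u^2 + 4u + 5.
Then q(4) = 85.

85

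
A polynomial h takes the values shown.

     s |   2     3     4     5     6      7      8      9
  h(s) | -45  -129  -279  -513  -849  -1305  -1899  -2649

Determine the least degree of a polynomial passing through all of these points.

Forward differences of the values at s = 2, 3, 4, 5, 6, 7, 8, 9:
  h  : -45  -129  -279  -513  -849  -1305  -1899  -2649
  Δ  : -84  -150  -234  -336  -456  -594  -750
  Δ^2: -66  -84  -102  -120  -138  -156
  Δ^3: -18  -18  -18  -18  -18
  Δ^4: 0  0  0  0
  Δ^5: 0  0  0
  Δ^6: 0  0
  Δ^7: 0
The third differences are constant (-18) and nonzero, while all higher differences vanish, so the minimal degree is 3.

3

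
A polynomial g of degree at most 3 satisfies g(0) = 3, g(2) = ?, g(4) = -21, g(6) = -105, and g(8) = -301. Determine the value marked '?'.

The 4 known points determine the degree-3 polynomial uniquely.
Write g(x) = ax^3 + bx^2 + cx + d. Substituting each data point gives a linear system:
  d = 3
  64a + 16b + 4c + d = -21
  216a + 36b + 6c + d = -105
  512a + 64b + 8c + d = -301
Solving the system yields a = -1, b = 4, c = -6, d = 3.
So g(x) = -x^3 + 4x^2 - 6x + 3.
Then g(2) = -1.

-1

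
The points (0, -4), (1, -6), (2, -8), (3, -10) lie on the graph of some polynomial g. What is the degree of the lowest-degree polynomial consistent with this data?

1

Forward differences of the values at t = 0, 1, 2, 3:
  g  : -4  -6  -8  -10
  Δ  : -2  -2  -2
  Δ^2: 0  0
  Δ^3: 0
The first differences are constant (-2) and nonzero, while all higher differences vanish, so the minimal degree is 1.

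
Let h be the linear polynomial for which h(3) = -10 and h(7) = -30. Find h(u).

h(u) = -5u + 5

Write h(u) = au + b. Substituting each data point gives a linear system:
  3a + b = -10
  7a + b = -30
Solving the system yields a = -5, b = 5.
So h(u) = -5u + 5.
Check: h(3) = -10. ✓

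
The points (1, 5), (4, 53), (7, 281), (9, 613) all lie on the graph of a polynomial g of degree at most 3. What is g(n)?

Using the Lagrange interpolation formula with nodes 1, 4, 7, 9:
  L_0(n) = (n - 4)(n - 7)(n - 9) / -144
  L_1(n) = (n - 1)(n - 7)(n - 9) / 45
  L_2(n) = (n - 1)(n - 4)(n - 9) / -36
  L_3(n) = (n - 1)(n - 4)(n - 7) / 80
Then g(n) = 5·L_0(n) + 53·L_1(n) + 281·L_2(n) + 613·L_3(n).
Expanding and collecting terms gives g(n) = n^3 - 2n^2 + 5n + 1.
Check: g(9) = 613. ✓

g(n) = n^3 - 2n^2 + 5n + 1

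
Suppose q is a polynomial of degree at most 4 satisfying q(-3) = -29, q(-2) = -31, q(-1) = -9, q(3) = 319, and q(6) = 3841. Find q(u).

q(u) = 2u^4 + 6u^3 - 2u^2 + 4u + 1

Write q(u) = au^4 + bu^3 + cu^2 + du + e. Substituting each data point gives a linear system:
  81a - 27b + 9c - 3d + e = -29
  16a - 8b + 4c - 2d + e = -31
  a - b + c - d + e = -9
  81a + 27b + 9c + 3d + e = 319
  1296a + 216b + 36c + 6d + e = 3841
Solving the system yields a = 2, b = 6, c = -2, d = 4, e = 1.
So q(u) = 2u^4 + 6u^3 - 2u^2 + 4u + 1.
Check: q(6) = 3841. ✓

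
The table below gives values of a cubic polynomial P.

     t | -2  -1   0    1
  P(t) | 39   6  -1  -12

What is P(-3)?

128

Using the Lagrange interpolation formula with nodes -2, -1, 0, 1:
  L_0(t) = (t + 1)t(t - 1) / -6
  L_1(t) = (t + 2)t(t - 1) / 2
  L_2(t) = (t + 2)(t + 1)(t - 1) / -2
  L_3(t) = (t + 2)(t + 1)t / 6
Then P(t) = 39·L_0(t) + 6·L_1(t) - 1·L_2(t) - 12·L_3(t).
Expanding and collecting terms gives P(t) = -5t^3 - 2t^2 - 4t - 1.
Evaluating at t = -3: P(-3) = 128.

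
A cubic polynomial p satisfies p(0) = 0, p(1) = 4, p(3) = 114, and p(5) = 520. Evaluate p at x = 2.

Write p(x) = ax^3 + bx^2 + cx + d. Substituting each data point gives a linear system:
  d = 0
  a + b + c + d = 4
  27a + 9b + 3c + d = 114
  125a + 25b + 5c + d = 520
Solving the system yields a = 4, b = 1, c = -1, d = 0.
So p(x) = 4x^3 + x^2 - x.
Then p(2) = 34.

34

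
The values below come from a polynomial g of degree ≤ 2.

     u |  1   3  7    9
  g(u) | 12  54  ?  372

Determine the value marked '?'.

234

The 3 known points determine the degree-2 polynomial uniquely.
Write g(u) = au^2 + bu + c. Substituting each data point gives a linear system:
  a + b + c = 12
  9a + 3b + c = 54
  81a + 9b + c = 372
Solving the system yields a = 4, b = 5, c = 3.
So g(u) = 4u² + 5u + 3.
Then g(7) = 234.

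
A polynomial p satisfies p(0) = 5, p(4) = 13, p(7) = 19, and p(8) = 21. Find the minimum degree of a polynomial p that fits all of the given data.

1

Divided differences on the nodes 0, 4, 7, 8:
  order 0: 5  13  19  21
  order 1: 2  2  2
  order 2: 0  0
  order 3: 0
The order-1 divided differences are all 2 (nonzero) and every higher order vanishes, so the data lies on a polynomial of degree exactly 1.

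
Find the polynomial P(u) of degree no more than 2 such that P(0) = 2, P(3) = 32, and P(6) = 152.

Write P(u) = au^2 + bu + c. Substituting each data point gives a linear system:
  c = 2
  9a + 3b + c = 32
  36a + 6b + c = 152
Solving the system yields a = 5, b = -5, c = 2.
So P(u) = 5u² - 5u + 2.
Check: P(0) = 2. ✓

P(u) = 5u^2 - 5u + 2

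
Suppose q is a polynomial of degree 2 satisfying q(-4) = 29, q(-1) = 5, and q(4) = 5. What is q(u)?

q(u) = u^2 - 3u + 1

Using the Lagrange interpolation formula with nodes -4, -1, 4:
  L_0(u) = (u + 1)(u - 4) / 24
  L_1(u) = (u + 4)(u - 4) / -15
  L_2(u) = (u + 4)(u + 1) / 40
Then q(u) = 29·L_0(u) + 5·L_1(u) + 5·L_2(u).
Expanding and collecting terms gives q(u) = u^2 - 3u + 1.
Check: q(-4) = 29. ✓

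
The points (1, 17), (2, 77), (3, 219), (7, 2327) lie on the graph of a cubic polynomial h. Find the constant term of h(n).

Write h(n) = an^3 + bn^2 + cn + d. Substituting each data point gives a linear system:
  a + b + c + d = 17
  8a + 4b + 2c + d = 77
  27a + 9b + 3c + d = 219
  343a + 49b + 7c + d = 2327
Solving the system yields a = 6, b = 5, c = 3, d = 3.
So h(n) = 6n^3 + 5n^2 + 3n + 3.
The constant term is 3.

3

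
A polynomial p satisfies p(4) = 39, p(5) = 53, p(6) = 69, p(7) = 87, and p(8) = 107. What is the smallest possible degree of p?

2

Forward differences of the values at t = 4, 5, 6, 7, 8:
  p  : 39  53  69  87  107
  Δ  : 14  16  18  20
  Δ^2: 2  2  2
  Δ^3: 0  0
  Δ^4: 0
The second differences are constant (2) and nonzero, while all higher differences vanish, so the minimal degree is 2.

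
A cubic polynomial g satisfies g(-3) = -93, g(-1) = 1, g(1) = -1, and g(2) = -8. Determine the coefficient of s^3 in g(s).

Write g(s) = as^3 + bs^2 + cs + d. Substituting each data point gives a linear system:
  -27a + 9b - 3c + d = -93
  -a + b - c + d = 1
  a + b + c + d = -1
  8a + 4b + 2c + d = -8
Solving the system yields a = 2, b = -6, c = -3, d = 6.
So g(s) = 2s^3 - 6s^2 - 3s + 6.
The leading coefficient is 2.

2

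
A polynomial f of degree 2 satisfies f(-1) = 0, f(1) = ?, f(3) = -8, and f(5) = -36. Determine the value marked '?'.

The 3 known points determine the degree-2 polynomial uniquely.
Write f(t) = at^2 + bt + c. Substituting each data point gives a linear system:
  a - b + c = 0
  9a + 3b + c = -8
  25a + 5b + c = -36
Solving the system yields a = -2, b = 2, c = 4.
So f(t) = -2t² + 2t + 4.
Then f(1) = 4.

4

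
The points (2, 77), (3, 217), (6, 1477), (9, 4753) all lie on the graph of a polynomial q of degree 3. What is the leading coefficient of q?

Write q(n) = an^3 + bn^2 + cn + d. Substituting each data point gives a linear system:
  8a + 4b + 2c + d = 77
  27a + 9b + 3c + d = 217
  216a + 36b + 6c + d = 1477
  729a + 81b + 9c + d = 4753
Solving the system yields a = 6, b = 4, c = 6, d = 1.
So q(n) = 6n³ + 4n² + 6n + 1.
The leading coefficient is 6.

6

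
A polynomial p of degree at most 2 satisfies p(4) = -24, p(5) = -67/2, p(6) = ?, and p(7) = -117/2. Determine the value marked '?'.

The 3 known points determine the degree-2 polynomial uniquely.
Write p(n) = an^2 + bn + c. Substituting each data point gives a linear system:
  16a + 4b + c = -24
  25a + 5b + c = -67/2
  49a + 7b + c = -117/2
Solving the system yields a = -1, b = -1/2, c = -6.
So p(n) = -n^2 - (1/2)n - 6.
Then p(6) = -45.

-45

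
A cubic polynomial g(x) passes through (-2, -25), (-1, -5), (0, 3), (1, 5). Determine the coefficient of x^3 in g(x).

1

Write g(x) = ax^3 + bx^2 + cx + d. Substituting each data point gives a linear system:
  -8a + 4b - 2c + d = -25
  -a + b - c + d = -5
  d = 3
  a + b + c + d = 5
Solving the system yields a = 1, b = -3, c = 4, d = 3.
So g(x) = x^3 - 3x^2 + 4x + 3.
The leading coefficient is 1.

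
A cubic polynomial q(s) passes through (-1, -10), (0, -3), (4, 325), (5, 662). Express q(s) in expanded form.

q(s) = 6s^3 - 3s^2 - 2s - 3

Using the Lagrange interpolation formula with nodes -1, 0, 4, 5:
  L_0(s) = s(s - 4)(s - 5) / -30
  L_1(s) = (s + 1)(s - 4)(s - 5) / 20
  L_2(s) = (s + 1)s(s - 5) / -20
  L_3(s) = (s + 1)s(s - 4) / 30
Then q(s) = -10·L_0(s) - 3·L_1(s) + 325·L_2(s) + 662·L_3(s).
Expanding and collecting terms gives q(s) = 6s^3 - 3s^2 - 2s - 3.
Check: q(5) = 662. ✓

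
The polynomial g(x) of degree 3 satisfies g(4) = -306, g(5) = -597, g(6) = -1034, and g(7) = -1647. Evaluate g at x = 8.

Write g(x) = ax^3 + bx^2 + cx + d. Substituting each data point gives a linear system:
  64a + 16b + 4c + d = -306
  125a + 25b + 5c + d = -597
  216a + 36b + 6c + d = -1034
  343a + 49b + 7c + d = -1647
Solving the system yields a = -5, b = 2, c = -4, d = -2.
So g(x) = -5x^3 + 2x^2 - 4x - 2.
Then g(8) = -2466.

-2466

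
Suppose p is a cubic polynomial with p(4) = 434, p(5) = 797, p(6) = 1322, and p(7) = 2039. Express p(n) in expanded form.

Using the Lagrange interpolation formula with nodes 4, 5, 6, 7:
  L_0(n) = (n - 5)(n - 6)(n - 7) / -6
  L_1(n) = (n - 4)(n - 6)(n - 7) / 2
  L_2(n) = (n - 4)(n - 5)(n - 7) / -2
  L_3(n) = (n - 4)(n - 5)(n - 6) / 6
Then p(n) = 434·L_0(n) + 797·L_1(n) + 1322·L_2(n) + 2039·L_3(n).
Expanding and collecting terms gives p(n) = 5n^3 + 6n^2 + 4n + 2.
Check: p(7) = 2039. ✓

p(n) = 5n^3 + 6n^2 + 4n + 2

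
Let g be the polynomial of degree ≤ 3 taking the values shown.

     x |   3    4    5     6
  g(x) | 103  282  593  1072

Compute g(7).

Write g(x) = ax^3 + bx^2 + cx + d. Substituting each data point gives a linear system:
  27a + 9b + 3c + d = 103
  64a + 16b + 4c + d = 282
  125a + 25b + 5c + d = 593
  216a + 36b + 6c + d = 1072
Solving the system yields a = 6, b = -6, c = -1, d = -2.
So g(x) = 6x^3 - 6x^2 - x - 2.
Then g(7) = 1755.

1755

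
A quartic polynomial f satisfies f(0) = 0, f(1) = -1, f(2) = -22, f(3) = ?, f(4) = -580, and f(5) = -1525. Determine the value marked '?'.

-159

On equispaced nodes a degree-4 polynomial has vanishing fifth forward difference, so
  - f(0) + 5·f(1) - 10·f(2) + 10·f(3) - 5·f(4) + f(5) = 0.
Substituting the known values and solving for f(3):
  10·f(3) = -1590
  f(3) = -159.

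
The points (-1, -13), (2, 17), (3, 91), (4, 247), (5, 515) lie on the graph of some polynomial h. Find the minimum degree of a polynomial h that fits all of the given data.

3

Divided differences on the nodes -1, 2, 3, 4, 5:
  order 0: -13  17  91  247  515
  order 1: 10  74  156  268
  order 2: 16  41  56
  order 3: 5  5
  order 4: 0
The order-3 divided differences are all 5 (nonzero) and every higher order vanishes, so the data lies on a polynomial of degree exactly 3.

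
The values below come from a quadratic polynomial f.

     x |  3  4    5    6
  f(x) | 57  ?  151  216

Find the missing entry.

On equispaced nodes a degree-2 polynomial has vanishing third forward difference, so
  - f(3) + 3·f(4) - 3·f(5) + f(6) = 0.
Substituting the known values and solving for f(4):
  3·f(4) = 294
  f(4) = 98.

98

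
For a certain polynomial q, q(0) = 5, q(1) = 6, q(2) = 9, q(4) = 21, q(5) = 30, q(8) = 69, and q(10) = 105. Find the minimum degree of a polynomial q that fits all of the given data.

2

Divided differences on the nodes 0, 1, 2, 4, 5, 8, 10:
  order 0: 5  6  9  21  30  69  105
  order 1: 1  3  6  9  13  18
  order 2: 1  1  1  1  1
  order 3: 0  0  0  0
  order 4: 0  0  0
  order 5: 0  0
  order 6: 0
The order-2 divided differences are all 1 (nonzero) and every higher order vanishes, so the data lies on a polynomial of degree exactly 2.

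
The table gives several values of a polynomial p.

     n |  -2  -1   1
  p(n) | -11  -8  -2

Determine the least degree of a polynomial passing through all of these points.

Divided differences on the nodes -2, -1, 1:
  order 0: -11  -8  -2
  order 1: 3  3
  order 2: 0
The order-1 divided differences are all 3 (nonzero) and every higher order vanishes, so the data lies on a polynomial of degree exactly 1.

1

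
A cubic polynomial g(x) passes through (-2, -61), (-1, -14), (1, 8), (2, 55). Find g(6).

Using the Lagrange interpolation formula with nodes -2, -1, 1, 2:
  L_0(x) = (x + 1)(x - 1)(x - 2) / -12
  L_1(x) = (x + 2)(x - 1)(x - 2) / 6
  L_2(x) = (x + 2)(x + 1)(x - 2) / -6
  L_3(x) = (x + 2)(x + 1)(x - 1) / 12
Then g(x) = -61·L_0(x) - 14·L_1(x) + 8·L_2(x) + 55·L_3(x).
Expanding and collecting terms gives g(x) = 6x³ + 5x - 3.
Evaluating at x = 6: g(6) = 1323.

1323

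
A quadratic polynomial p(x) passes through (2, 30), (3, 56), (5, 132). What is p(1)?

Write p(x) = ax^2 + bx + c. Substituting each data point gives a linear system:
  4a + 2b + c = 30
  9a + 3b + c = 56
  25a + 5b + c = 132
Solving the system yields a = 4, b = 6, c = 2.
So p(x) = 4x² + 6x + 2.
Then p(1) = 12.

12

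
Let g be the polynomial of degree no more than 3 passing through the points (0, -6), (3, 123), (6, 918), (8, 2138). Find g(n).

g(n) = 4n^3 + n^2 + 4n - 6

Write g(n) = an^3 + bn^2 + cn + d. Substituting each data point gives a linear system:
  d = -6
  27a + 9b + 3c + d = 123
  216a + 36b + 6c + d = 918
  512a + 64b + 8c + d = 2138
Solving the system yields a = 4, b = 1, c = 4, d = -6.
So g(n) = 4n³ + n² + 4n - 6.
Check: g(8) = 2138. ✓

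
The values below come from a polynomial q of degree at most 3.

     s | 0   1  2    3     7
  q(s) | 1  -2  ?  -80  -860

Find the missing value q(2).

-25

The 4 known points determine the degree-3 polynomial uniquely.
Write q(s) = as^3 + bs^2 + cs + d. Substituting each data point gives a linear system:
  d = 1
  a + b + c + d = -2
  27a + 9b + 3c + d = -80
  343a + 49b + 7c + d = -860
Solving the system yields a = -2, b = -4, c = 3, d = 1.
So q(s) = -2s^3 - 4s^2 + 3s + 1.
Then q(2) = -25.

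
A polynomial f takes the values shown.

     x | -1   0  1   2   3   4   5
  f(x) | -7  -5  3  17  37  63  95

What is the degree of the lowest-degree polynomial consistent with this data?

Forward differences of the values at x = -1, 0, 1, 2, 3, 4, 5:
  f  : -7  -5  3  17  37  63  95
  Δ  : 2  8  14  20  26  32
  Δ^2: 6  6  6  6  6
  Δ^3: 0  0  0  0
  Δ^4: 0  0  0
  Δ^5: 0  0
  Δ^6: 0
The second differences are constant (6) and nonzero, while all higher differences vanish, so the minimal degree is 2.

2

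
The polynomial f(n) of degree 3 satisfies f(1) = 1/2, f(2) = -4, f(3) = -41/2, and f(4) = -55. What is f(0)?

-1

Write f(n) = an^3 + bn^2 + cn + d. Substituting each data point gives a linear system:
  a + b + c + d = 1/2
  8a + 4b + 2c + d = -4
  27a + 9b + 3c + d = -41/2
  64a + 16b + 4c + d = -55
Solving the system yields a = -1, b = 0, c = 5/2, d = -1.
So f(n) = -n^3 + (5/2)n - 1.
Then f(0) = -1.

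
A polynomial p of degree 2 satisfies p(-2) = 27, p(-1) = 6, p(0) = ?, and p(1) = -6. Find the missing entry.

The 3 known points determine the degree-2 polynomial uniquely.
Write p(t) = at^2 + bt + c. Substituting each data point gives a linear system:
  4a - 2b + c = 27
  a - b + c = 6
  a + b + c = -6
Solving the system yields a = 5, b = -6, c = -5.
So p(t) = 5t² - 6t - 5.
Then p(0) = -5.

-5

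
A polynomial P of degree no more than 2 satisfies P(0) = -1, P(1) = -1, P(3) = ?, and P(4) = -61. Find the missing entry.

-31

The 3 known points determine the degree-2 polynomial uniquely.
Write P(n) = an^2 + bn + c. Substituting each data point gives a linear system:
  c = -1
  a + b + c = -1
  16a + 4b + c = -61
Solving the system yields a = -5, b = 5, c = -1.
So P(n) = -5n^2 + 5n - 1.
Then P(3) = -31.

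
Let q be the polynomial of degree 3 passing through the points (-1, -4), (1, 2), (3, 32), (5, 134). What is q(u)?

Write q(u) = au^3 + bu^2 + cu + d. Substituting each data point gives a linear system:
  -a + b - c + d = -4
  a + b + c + d = 2
  27a + 9b + 3c + d = 32
  125a + 25b + 5c + d = 134
Solving the system yields a = 1, b = 0, c = 2, d = -1.
So q(u) = u³ + 2u - 1.
Check: q(1) = 2. ✓

q(u) = u^3 + 2u - 1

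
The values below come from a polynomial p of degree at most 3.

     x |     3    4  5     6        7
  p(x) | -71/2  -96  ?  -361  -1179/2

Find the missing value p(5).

-401/2

On equispaced nodes a degree-3 polynomial has vanishing fourth forward difference, so
  p(3) - 4·p(4) + 6·p(5) - 4·p(6) + p(7) = 0.
Substituting the known values and solving for p(5):
  6·p(5) = -1203
  p(5) = -401/2.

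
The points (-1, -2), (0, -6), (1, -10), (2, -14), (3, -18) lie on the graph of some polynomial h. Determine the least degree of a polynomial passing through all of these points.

1

Forward differences of the values at u = -1, 0, 1, 2, 3:
  h  : -2  -6  -10  -14  -18
  Δ  : -4  -4  -4  -4
  Δ^2: 0  0  0
  Δ^3: 0  0
  Δ^4: 0
The first differences are constant (-4) and nonzero, while all higher differences vanish, so the minimal degree is 1.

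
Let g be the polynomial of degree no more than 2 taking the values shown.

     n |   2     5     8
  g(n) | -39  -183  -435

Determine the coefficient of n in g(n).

-6

Write g(n) = an^2 + bn + c. Substituting each data point gives a linear system:
  4a + 2b + c = -39
  25a + 5b + c = -183
  64a + 8b + c = -435
Solving the system yields a = -6, b = -6, c = -3.
So g(n) = -6n^2 - 6n - 3.
The coefficient of n is -6.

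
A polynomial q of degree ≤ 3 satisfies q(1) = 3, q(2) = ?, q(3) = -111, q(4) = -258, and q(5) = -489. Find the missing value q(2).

-30

The 4 known points determine the degree-3 polynomial uniquely.
Write q(n) = an^3 + bn^2 + cn + d. Substituting each data point gives a linear system:
  a + b + c + d = 3
  27a + 9b + 3c + d = -111
  64a + 16b + 4c + d = -258
  125a + 25b + 5c + d = -489
Solving the system yields a = -3, b = -6, c = 6, d = 6.
So q(n) = -3n^3 - 6n^2 + 6n + 6.
Then q(2) = -30.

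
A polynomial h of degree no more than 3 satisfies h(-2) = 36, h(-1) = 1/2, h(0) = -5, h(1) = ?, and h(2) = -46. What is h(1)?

On equispaced nodes a degree-3 polynomial has vanishing fourth forward difference, so
  h(-2) - 4·h(-1) + 6·h(0) - 4·h(1) + h(2) = 0.
Substituting the known values and solving for h(1):
  -4·h(1) = 42
  h(1) = -21/2.

-21/2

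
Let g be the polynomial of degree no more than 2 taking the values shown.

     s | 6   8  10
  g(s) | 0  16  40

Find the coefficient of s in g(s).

-6

Write g(s) = as^2 + bs + c. Substituting each data point gives a linear system:
  36a + 6b + c = 0
  64a + 8b + c = 16
  100a + 10b + c = 40
Solving the system yields a = 1, b = -6, c = 0.
So g(s) = s² - 6s.
The coefficient of s is -6.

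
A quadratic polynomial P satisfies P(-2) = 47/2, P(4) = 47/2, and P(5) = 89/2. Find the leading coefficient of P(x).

Write P(x) = ax^2 + bx + c. Substituting each data point gives a linear system:
  4a - 2b + c = 47/2
  16a + 4b + c = 47/2
  25a + 5b + c = 89/2
Solving the system yields a = 3, b = -6, c = -1/2.
So P(x) = 3x² - 6x - 1/2.
The leading coefficient is 3.

3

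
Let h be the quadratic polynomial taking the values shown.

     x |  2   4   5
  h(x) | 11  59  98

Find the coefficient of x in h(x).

-6

Write h(x) = ax^2 + bx + c. Substituting each data point gives a linear system:
  4a + 2b + c = 11
  16a + 4b + c = 59
  25a + 5b + c = 98
Solving the system yields a = 5, b = -6, c = 3.
So h(x) = 5x^2 - 6x + 3.
The coefficient of x is -6.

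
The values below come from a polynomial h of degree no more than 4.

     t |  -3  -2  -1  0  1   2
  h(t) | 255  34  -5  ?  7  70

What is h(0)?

0

On equispaced nodes a degree-4 polynomial has vanishing fifth forward difference, so
  - h(-3) + 5·h(-2) - 10·h(-1) + 10·h(0) - 5·h(1) + h(2) = 0.
Substituting the known values and solving for h(0):
  10·h(0) = 0
  h(0) = 0.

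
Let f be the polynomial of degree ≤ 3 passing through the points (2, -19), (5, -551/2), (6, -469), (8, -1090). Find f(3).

Write f(x) = ax^3 + bx^2 + cx + d. Substituting each data point gives a linear system:
  8a + 4b + 2c + d = -19
  125a + 25b + 5c + d = -551/2
  216a + 36b + 6c + d = -469
  512a + 64b + 8c + d = -1090
Solving the system yields a = -2, b = -1, c = -1/2, d = 2.
So f(x) = -2x^3 - x^2 - (1/2)x + 2.
Then f(3) = -125/2.

-125/2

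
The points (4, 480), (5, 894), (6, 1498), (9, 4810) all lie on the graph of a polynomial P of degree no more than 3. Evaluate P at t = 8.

Write P(t) = at^3 + bt^2 + ct + d. Substituting each data point gives a linear system:
  64a + 16b + 4c + d = 480
  125a + 25b + 5c + d = 894
  216a + 36b + 6c + d = 1498
  729a + 81b + 9c + d = 4810
Solving the system yields a = 6, b = 5, c = 3, d = 4.
So P(t) = 6t^3 + 5t^2 + 3t + 4.
Then P(8) = 3420.

3420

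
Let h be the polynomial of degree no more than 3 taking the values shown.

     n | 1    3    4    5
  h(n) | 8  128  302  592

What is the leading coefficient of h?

5

Write h(n) = an^3 + bn^2 + cn + d. Substituting each data point gives a linear system:
  a + b + c + d = 8
  27a + 9b + 3c + d = 128
  64a + 16b + 4c + d = 302
  125a + 25b + 5c + d = 592
Solving the system yields a = 5, b = -2, c = 3, d = 2.
So h(n) = 5n^3 - 2n^2 + 3n + 2.
The leading coefficient is 5.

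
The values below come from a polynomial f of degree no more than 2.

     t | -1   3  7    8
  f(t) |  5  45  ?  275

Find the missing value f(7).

213

The 3 known points determine the degree-2 polynomial uniquely.
Write f(t) = at^2 + bt + c. Substituting each data point gives a linear system:
  a - b + c = 5
  9a + 3b + c = 45
  64a + 8b + c = 275
Solving the system yields a = 4, b = 2, c = 3.
So f(t) = 4t² + 2t + 3.
Then f(7) = 213.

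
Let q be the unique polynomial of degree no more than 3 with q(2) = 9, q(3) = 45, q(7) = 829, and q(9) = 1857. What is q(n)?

Write q(n) = an^3 + bn^2 + cn + d. Substituting each data point gives a linear system:
  8a + 4b + 2c + d = 9
  27a + 9b + 3c + d = 45
  343a + 49b + 7c + d = 829
  729a + 81b + 9c + d = 1857
Solving the system yields a = 3, b = -4, c = -1, d = 3.
So q(n) = 3n^3 - 4n^2 - n + 3.
Check: q(3) = 45. ✓

q(n) = 3n^3 - 4n^2 - n + 3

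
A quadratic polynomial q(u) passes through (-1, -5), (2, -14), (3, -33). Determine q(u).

q(u) = -4u^2 + u

Write q(u) = au^2 + bu + c. Substituting each data point gives a linear system:
  a - b + c = -5
  4a + 2b + c = -14
  9a + 3b + c = -33
Solving the system yields a = -4, b = 1, c = 0.
So q(u) = -4u² + u.
Check: q(2) = -14. ✓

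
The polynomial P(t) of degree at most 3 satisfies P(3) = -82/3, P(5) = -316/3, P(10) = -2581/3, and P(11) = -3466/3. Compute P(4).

-169/3

Using the Lagrange interpolation formula with nodes 3, 5, 10, 11:
  L_0(t) = (t - 5)(t - 10)(t - 11) / -112
  L_1(t) = (t - 3)(t - 10)(t - 11) / 60
  L_2(t) = (t - 3)(t - 5)(t - 11) / -35
  L_3(t) = (t - 3)(t - 5)(t - 10) / 48
Then P(t) = -82/3·L_0(t) - 316/3·L_1(t) - 2581/3·L_2(t) - 3466/3·L_3(t).
Expanding and collecting terms gives P(t) = -t³ + 2t² - 6t - 1/3.
Evaluating at t = 4: P(4) = -169/3.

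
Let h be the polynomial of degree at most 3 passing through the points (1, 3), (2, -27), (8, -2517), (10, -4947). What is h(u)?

Write h(u) = au^3 + bu^2 + cu + d. Substituting each data point gives a linear system:
  a + b + c + d = 3
  8a + 4b + 2c + d = -27
  512a + 64b + 8c + d = -2517
  1000a + 100b + 10c + d = -4947
Solving the system yields a = -5, b = 0, c = 5, d = 3.
So h(u) = -5u³ + 5u + 3.
Check: h(1) = 3. ✓

h(u) = -5u^3 + 5u + 3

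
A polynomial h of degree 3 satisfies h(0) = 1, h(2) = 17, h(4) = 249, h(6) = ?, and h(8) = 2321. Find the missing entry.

On equispaced nodes a degree-3 polynomial has vanishing fourth forward difference, so
  h(0) - 4·h(2) + 6·h(4) - 4·h(6) + h(8) = 0.
Substituting the known values and solving for h(6):
  -4·h(6) = -3748
  h(6) = 937.

937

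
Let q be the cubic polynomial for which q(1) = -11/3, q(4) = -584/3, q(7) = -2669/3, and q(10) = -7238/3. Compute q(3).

-91

Forward differences of the values at t = 1, 4, 7, 10:
  q  : -11/3  -584/3  -2669/3  -7238/3
  Δ  : -191  -695  -1523
  Δ^2: -504  -828
  Δ^3: -324
The third differences are constant, confirming degree 3.
Interpolating (Newton forward form) and evaluating at t = 3 gives q(3) = -91.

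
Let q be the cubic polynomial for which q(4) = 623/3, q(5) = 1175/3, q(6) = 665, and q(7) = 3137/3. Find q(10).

9035/3

Using the Lagrange interpolation formula with nodes 4, 5, 6, 7:
  L_0(n) = (n - 5)(n - 6)(n - 7) / -6
  L_1(n) = (n - 4)(n - 6)(n - 7) / 2
  L_2(n) = (n - 4)(n - 5)(n - 7) / -2
  L_3(n) = (n - 4)(n - 5)(n - 6) / 6
Then q(n) = 623/3·L_0(n) + 1175/3·L_1(n) + 665·L_2(n) + 3137/3·L_3(n).
Expanding and collecting terms gives q(n) = 3n^3 - (1/3)n^2 + 4n + 5.
Evaluating at n = 10: q(10) = 9035/3.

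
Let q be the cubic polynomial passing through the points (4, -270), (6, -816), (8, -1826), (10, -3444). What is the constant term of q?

Write q(x) = ax^3 + bx^2 + cx + d. Substituting each data point gives a linear system:
  64a + 16b + 4c + d = -270
  216a + 36b + 6c + d = -816
  512a + 64b + 8c + d = -1826
  1000a + 100b + 10c + d = -3444
Solving the system yields a = -3, b = -4, c = -5, d = 6.
So q(x) = -3x^3 - 4x^2 - 5x + 6.
The constant term is 6.

6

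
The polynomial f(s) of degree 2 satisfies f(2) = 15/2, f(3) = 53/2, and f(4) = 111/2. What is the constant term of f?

-1/2

Write f(s) = as^2 + bs + c. Substituting each data point gives a linear system:
  4a + 2b + c = 15/2
  9a + 3b + c = 53/2
  16a + 4b + c = 111/2
Solving the system yields a = 5, b = -6, c = -1/2.
So f(s) = 5s^2 - 6s - 1/2.
The constant term is -1/2.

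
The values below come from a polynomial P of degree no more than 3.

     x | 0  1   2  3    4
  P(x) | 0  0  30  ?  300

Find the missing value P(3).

On equispaced nodes a degree-3 polynomial has vanishing fourth forward difference, so
  P(0) - 4·P(1) + 6·P(2) - 4·P(3) + P(4) = 0.
Substituting the known values and solving for P(3):
  -4·P(3) = -480
  P(3) = 120.

120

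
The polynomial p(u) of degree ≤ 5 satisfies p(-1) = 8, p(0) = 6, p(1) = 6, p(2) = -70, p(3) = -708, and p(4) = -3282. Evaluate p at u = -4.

4766

Forward differences of the values at u = -1, 0, 1, 2, 3, 4:
  p  : 8  6  6  -70  -708  -3282
  Δ  : -2  0  -76  -638  -2574
  Δ^2: 2  -76  -562  -1936
  Δ^3: -78  -486  -1374
  Δ^4: -408  -888
  Δ^5: -480
The fifth differences are constant, confirming degree 5.
Interpolating (Newton forward form) and evaluating at u = -4 gives p(-4) = 4766.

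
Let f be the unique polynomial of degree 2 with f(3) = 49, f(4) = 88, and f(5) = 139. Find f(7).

Write f(x) = ax^2 + bx + c. Substituting each data point gives a linear system:
  9a + 3b + c = 49
  16a + 4b + c = 88
  25a + 5b + c = 139
Solving the system yields a = 6, b = -3, c = 4.
So f(x) = 6x^2 - 3x + 4.
Then f(7) = 277.

277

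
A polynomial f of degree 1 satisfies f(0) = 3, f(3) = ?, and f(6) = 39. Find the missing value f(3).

21

On equispaced nodes a degree-1 polynomial has vanishing second forward difference, so
  f(0) - 2·f(3) + f(6) = 0.
Substituting the known values and solving for f(3):
  -2·f(3) = -42
  f(3) = 21.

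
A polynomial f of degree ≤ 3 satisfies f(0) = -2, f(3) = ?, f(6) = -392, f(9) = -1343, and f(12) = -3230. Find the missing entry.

-53

The 4 known points determine the degree-3 polynomial uniquely.
Write f(s) = as^3 + bs^2 + cs + d. Substituting each data point gives a linear system:
  d = -2
  216a + 36b + 6c + d = -392
  729a + 81b + 9c + d = -1343
  1728a + 144b + 12c + d = -3230
Solving the system yields a = -2, b = 2, c = -5, d = -2.
So f(s) = -2s^3 + 2s^2 - 5s - 2.
Then f(3) = -53.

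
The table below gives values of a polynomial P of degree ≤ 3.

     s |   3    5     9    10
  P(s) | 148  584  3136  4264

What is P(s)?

P(s) = 4s^3 + 2s^2 + 6s + 4

Using the Lagrange interpolation formula with nodes 3, 5, 9, 10:
  L_0(s) = (s - 5)(s - 9)(s - 10) / -84
  L_1(s) = (s - 3)(s - 9)(s - 10) / 40
  L_2(s) = (s - 3)(s - 5)(s - 10) / -24
  L_3(s) = (s - 3)(s - 5)(s - 9) / 35
Then P(s) = 148·L_0(s) + 584·L_1(s) + 3136·L_2(s) + 4264·L_3(s).
Expanding and collecting terms gives P(s) = 4s^3 + 2s^2 + 6s + 4.
Check: P(5) = 584. ✓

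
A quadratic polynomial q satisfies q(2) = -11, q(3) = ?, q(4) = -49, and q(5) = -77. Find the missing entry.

-27

On equispaced nodes a degree-2 polynomial has vanishing third forward difference, so
  - q(2) + 3·q(3) - 3·q(4) + q(5) = 0.
Substituting the known values and solving for q(3):
  3·q(3) = -81
  q(3) = -27.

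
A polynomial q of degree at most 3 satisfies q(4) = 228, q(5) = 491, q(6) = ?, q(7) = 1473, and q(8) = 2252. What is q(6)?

896

The 4 known points determine the degree-3 polynomial uniquely.
Write q(t) = at^3 + bt^2 + ct + d. Substituting each data point gives a linear system:
  64a + 16b + 4c + d = 228
  125a + 25b + 5c + d = 491
  343a + 49b + 7c + d = 1473
  512a + 64b + 8c + d = 2252
Solving the system yields a = 5, b = -4, c = -6, d = -4.
So q(t) = 5t³ - 4t² - 6t - 4.
Then q(6) = 896.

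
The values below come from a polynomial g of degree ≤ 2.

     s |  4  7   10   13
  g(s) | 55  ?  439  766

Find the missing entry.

On equispaced nodes a degree-2 polynomial has vanishing third forward difference, so
  - g(4) + 3·g(7) - 3·g(10) + g(13) = 0.
Substituting the known values and solving for g(7):
  3·g(7) = 606
  g(7) = 202.

202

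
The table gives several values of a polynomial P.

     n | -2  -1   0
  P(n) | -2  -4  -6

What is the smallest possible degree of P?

Forward differences of the values at n = -2, -1, 0:
  P  : -2  -4  -6
  Δ  : -2  -2
  Δ^2: 0
The first differences are constant (-2) and nonzero, while all higher differences vanish, so the minimal degree is 1.

1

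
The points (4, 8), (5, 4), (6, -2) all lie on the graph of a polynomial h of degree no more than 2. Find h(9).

-32

Write h(u) = au^2 + bu + c. Substituting each data point gives a linear system:
  16a + 4b + c = 8
  25a + 5b + c = 4
  36a + 6b + c = -2
Solving the system yields a = -1, b = 5, c = 4.
So h(u) = -u^2 + 5u + 4.
Then h(9) = -32.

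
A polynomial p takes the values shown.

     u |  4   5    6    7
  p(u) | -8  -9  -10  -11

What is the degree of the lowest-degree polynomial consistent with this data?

Forward differences of the values at u = 4, 5, 6, 7:
  p  : -8  -9  -10  -11
  Δ  : -1  -1  -1
  Δ^2: 0  0
  Δ^3: 0
The first differences are constant (-1) and nonzero, while all higher differences vanish, so the minimal degree is 1.

1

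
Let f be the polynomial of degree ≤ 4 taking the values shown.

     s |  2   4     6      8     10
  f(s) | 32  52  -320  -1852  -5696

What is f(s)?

f(s) = -s^4 + 4s^3 + 3s^2 + 4

Write f(s) = as^4 + bs^3 + cs^2 + ds + e. Substituting each data point gives a linear system:
  16a + 8b + 4c + 2d + e = 32
  256a + 64b + 16c + 4d + e = 52
  1296a + 216b + 36c + 6d + e = -320
  4096a + 512b + 64c + 8d + e = -1852
  10000a + 1000b + 100c + 10d + e = -5696
Solving the system yields a = -1, b = 4, c = 3, d = 0, e = 4.
So f(s) = -s⁴ + 4s³ + 3s² + 4.
Check: f(8) = -1852. ✓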